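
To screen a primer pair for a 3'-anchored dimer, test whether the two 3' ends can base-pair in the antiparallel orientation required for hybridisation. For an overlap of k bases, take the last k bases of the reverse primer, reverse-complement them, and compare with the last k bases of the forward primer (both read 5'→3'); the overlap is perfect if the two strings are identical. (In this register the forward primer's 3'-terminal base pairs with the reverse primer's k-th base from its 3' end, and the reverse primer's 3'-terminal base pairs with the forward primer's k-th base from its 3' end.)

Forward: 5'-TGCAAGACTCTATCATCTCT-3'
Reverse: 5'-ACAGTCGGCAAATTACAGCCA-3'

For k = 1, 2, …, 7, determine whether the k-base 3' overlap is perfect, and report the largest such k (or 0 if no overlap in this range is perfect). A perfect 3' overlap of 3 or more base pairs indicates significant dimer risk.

Last 7 bases (5'→3') — forward …CATCTCT, reverse …ACAGCCA.
Reverse complement of the reverse primer's last 7 bases: TGGCTGT; its first k bases are the reverse complement of the reverse primer's last k bases, so a perfect k-base overlap needs the forward primer's last k bases to equal them.
Comparing (forward last k vs required): k=1: T vs T ✓; k=2: CT vs TG ✗; k=3: TCT vs TGG ✗; k=4: CTCT vs TGGC ✗; k=5: TCTCT vs TGGCT ✗; k=6: ATCTCT vs TGGCTG ✗; k=7: CATCTCT vs TGGCTGT ✗.
Only k = 1 is perfect, so the longest perfect 3' overlap is 1.

Longest perfect overlap: 1 complementary base pair; below the dimer-risk threshold (threshold 3).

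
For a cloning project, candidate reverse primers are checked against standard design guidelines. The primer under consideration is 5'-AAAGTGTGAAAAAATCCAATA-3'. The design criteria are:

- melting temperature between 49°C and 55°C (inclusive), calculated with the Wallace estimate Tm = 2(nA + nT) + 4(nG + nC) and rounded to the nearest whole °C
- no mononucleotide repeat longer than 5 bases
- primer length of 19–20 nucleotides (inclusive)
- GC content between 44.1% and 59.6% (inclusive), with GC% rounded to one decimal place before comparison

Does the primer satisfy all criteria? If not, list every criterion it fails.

Fails: homopolymer run, length, GC content.

Base counts: A=12, T=4, G=3, C=2 (length 21).
Tm: Tm = 2·16 + 4·5 = 52°C ✓
homopolymer run: longest run = 6, exceeds 5 ✗
length: length 21, outside 19–20 ✗
GC content: GC 5/21 = 23.8%, outside 44.1–59.6% ✗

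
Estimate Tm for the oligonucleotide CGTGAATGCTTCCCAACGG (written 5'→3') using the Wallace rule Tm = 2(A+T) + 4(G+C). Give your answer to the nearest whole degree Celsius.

Base counts: A=4, T=4, G=5, C=6 (length 19).
Tm = 2·(4+4) + 4·(5+6) = 2·8 + 4·11 = 16 + 44 = 60°C.

60°C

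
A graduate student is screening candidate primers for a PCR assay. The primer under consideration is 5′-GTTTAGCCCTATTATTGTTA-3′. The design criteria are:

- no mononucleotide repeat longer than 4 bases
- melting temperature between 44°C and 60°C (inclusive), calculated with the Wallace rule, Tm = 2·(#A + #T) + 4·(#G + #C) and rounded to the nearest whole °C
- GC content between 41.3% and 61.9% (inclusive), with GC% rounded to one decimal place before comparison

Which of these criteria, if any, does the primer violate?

Fails: GC content.

Base counts: A=4, T=10, G=3, C=3 (length 20).
homopolymer run: longest run = 3 ✓
Tm: Tm = 2·14 + 4·6 = 52°C ✓
GC content: GC 6/20 = 30.0%, outside 41.3–61.9% ✗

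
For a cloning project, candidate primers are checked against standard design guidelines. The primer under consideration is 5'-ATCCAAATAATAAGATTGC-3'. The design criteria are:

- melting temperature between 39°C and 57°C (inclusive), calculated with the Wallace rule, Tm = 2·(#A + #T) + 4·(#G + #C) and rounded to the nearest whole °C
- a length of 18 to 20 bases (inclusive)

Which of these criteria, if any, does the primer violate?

Base counts: A=9, T=5, G=2, C=3 (length 19).
Tm: Tm = 2·14 + 4·5 = 48°C ✓
length: length 19 ✓

Meets all criteria.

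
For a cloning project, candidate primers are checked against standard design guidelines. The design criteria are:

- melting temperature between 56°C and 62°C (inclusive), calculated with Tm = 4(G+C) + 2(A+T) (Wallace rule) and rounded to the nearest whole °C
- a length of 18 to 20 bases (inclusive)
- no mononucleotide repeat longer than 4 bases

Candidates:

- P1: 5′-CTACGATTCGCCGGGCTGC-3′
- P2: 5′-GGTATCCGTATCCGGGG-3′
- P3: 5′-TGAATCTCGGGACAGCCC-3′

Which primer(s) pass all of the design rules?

P3 only.

P1 (19 nt, A=2 T=4 G=6 C=7): Tm = 2·6 + 4·13 = 64°C, outside 56–62°C ✗; length 19 ✓; longest run = 3 ✓ — fails.
P2 (17 nt, A=2 T=4 G=7 C=4): Tm = 2·6 + 4·11 = 56°C ✓; length 17, outside 18–20 ✗; longest run = 4 ✓ — fails.
P3 (18 nt, A=4 T=3 G=5 C=6): Tm = 2·7 + 4·11 = 58°C ✓; length 18 ✓; longest run = 3 ✓ — passes.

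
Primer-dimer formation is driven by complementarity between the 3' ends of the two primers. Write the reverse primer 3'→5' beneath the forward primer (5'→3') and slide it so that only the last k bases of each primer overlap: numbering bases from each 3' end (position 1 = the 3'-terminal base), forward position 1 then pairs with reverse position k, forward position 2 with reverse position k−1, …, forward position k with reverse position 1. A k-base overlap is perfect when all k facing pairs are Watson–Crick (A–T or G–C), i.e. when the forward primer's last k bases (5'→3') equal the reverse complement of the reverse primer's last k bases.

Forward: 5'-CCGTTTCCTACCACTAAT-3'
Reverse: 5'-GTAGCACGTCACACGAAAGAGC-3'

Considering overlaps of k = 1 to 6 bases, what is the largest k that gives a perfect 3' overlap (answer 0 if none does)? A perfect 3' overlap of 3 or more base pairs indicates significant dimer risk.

Longest perfect overlap: 0 complementary base pairs; below the dimer-risk threshold (threshold 3).

Last 6 bases (5'→3') — forward …ACTAAT, reverse …AAGAGC.
Reverse complement of the reverse primer's last 6 bases: GCTCTT; its first k bases are the reverse complement of the reverse primer's last k bases, so a perfect k-base overlap needs the forward primer's last k bases to equal them.
Comparing (forward last k vs required): k=1: T vs G ✗; k=2: AT vs GC ✗; k=3: AAT vs GCT ✗; k=4: TAAT vs GCTC ✗; k=5: CTAAT vs GCTCT ✗; k=6: ACTAAT vs GCTCTT ✗.
No overlap length from 1 to 6 is perfect, so the longest perfect 3' overlap is 0.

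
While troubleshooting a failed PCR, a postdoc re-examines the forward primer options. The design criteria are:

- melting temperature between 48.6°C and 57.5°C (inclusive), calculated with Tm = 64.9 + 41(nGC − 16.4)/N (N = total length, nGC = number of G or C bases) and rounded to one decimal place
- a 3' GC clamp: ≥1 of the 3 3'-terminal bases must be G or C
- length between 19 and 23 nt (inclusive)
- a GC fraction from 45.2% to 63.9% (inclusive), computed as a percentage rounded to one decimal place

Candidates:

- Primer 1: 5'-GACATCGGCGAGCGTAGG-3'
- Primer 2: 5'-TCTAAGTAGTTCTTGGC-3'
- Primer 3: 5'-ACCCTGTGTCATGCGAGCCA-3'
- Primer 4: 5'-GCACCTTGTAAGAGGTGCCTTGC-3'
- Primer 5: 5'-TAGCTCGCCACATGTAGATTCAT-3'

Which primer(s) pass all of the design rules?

Primer 3 only.

Primer 1 (18 nt, A=4 T=2 G=8 C=4): Tm = 64.9 + 41·(12 − 16.4)/18 = 54.9°C ✓; 3' end AGG has 2 G/C ✓; length 18, outside 19–23 ✗; GC 12/18 = 66.7%, outside 45.2–63.9% ✗ — fails.
Primer 2 (17 nt, A=3 T=7 G=4 C=3): Tm = 64.9 + 41·(7 − 16.4)/17 = 42.2°C, outside 48.6–57.5°C ✗; 3' end GGC has 3 G/C ✓; length 17, outside 19–23 ✗; GC 7/17 = 41.2%, outside 45.2–63.9% ✗ — fails.
Primer 3 (20 nt, A=4 T=4 G=5 C=7): Tm = 64.9 + 41·(12 − 16.4)/20 = 55.9°C ✓; 3' end CCA has 2 G/C ✓; length 20 ✓; GC 12/20 = 60.0% ✓ — passes.
Primer 4 (23 nt, A=4 T=6 G=7 C=6): Tm = 64.9 + 41·(13 − 16.4)/23 = 58.8°C, outside 48.6–57.5°C ✗; 3' end TGC has 2 G/C ✓; length 23 ✓; GC 13/23 = 56.5% ✓ — fails.
Primer 5 (23 nt, A=6 T=7 G=4 C=6): Tm = 64.9 + 41·(10 − 16.4)/23 = 53.5°C ✓; 3' end CAT has 1 G/C ✓; length 23 ✓; GC 10/23 = 43.5%, outside 45.2–63.9% ✗ — fails.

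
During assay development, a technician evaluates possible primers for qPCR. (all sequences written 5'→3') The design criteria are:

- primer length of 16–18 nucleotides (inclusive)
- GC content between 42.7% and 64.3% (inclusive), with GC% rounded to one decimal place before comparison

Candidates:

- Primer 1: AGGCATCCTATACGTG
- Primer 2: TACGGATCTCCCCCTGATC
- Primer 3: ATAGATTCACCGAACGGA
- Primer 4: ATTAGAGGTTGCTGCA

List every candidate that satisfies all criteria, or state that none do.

Primer 1, Primer 3 and Primer 4.

Primer 1 (16 nt, A=4 T=4 G=4 C=4): length 16 ✓; GC 8/16 = 50.0% ✓ — passes.
Primer 2 (19 nt, A=3 T=5 G=3 C=8): length 19, outside 16–18 ✗; GC 11/19 = 57.9% ✓ — fails.
Primer 3 (18 nt, A=7 T=3 G=4 C=4): length 18 ✓; GC 8/18 = 44.4% ✓ — passes.
Primer 4 (16 nt, A=4 T=5 G=5 C=2): length 16 ✓; GC 7/16 = 43.8% ✓ — passes.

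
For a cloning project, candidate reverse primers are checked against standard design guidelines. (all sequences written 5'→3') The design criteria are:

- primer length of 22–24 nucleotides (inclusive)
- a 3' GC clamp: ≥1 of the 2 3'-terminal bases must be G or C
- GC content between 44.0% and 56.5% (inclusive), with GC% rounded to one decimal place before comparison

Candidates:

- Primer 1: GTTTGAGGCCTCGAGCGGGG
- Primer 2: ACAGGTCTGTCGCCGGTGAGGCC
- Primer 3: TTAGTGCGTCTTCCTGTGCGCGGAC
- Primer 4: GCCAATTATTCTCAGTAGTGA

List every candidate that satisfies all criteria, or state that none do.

Primer 1 (20 nt, A=2 T=4 G=10 C=4): length 20, outside 22–24 ✗; 3' end GG has 2 G/C ✓; GC 14/20 = 70.0%, outside 44.0–56.5% ✗ — fails.
Primer 2 (23 nt, A=3 T=4 G=9 C=7): length 23 ✓; 3' end CC has 2 G/C ✓; GC 16/23 = 69.6%, outside 44.0–56.5% ✗ — fails.
Primer 3 (25 nt, A=2 T=8 G=8 C=7): length 25, outside 22–24 ✗; 3' end AC has 1 G/C ✓; GC 15/25 = 60.0%, outside 44.0–56.5% ✗ — fails.
Primer 4 (21 nt, A=6 T=7 G=4 C=4): length 21, outside 22–24 ✗; 3' end GA has 1 G/C ✓; GC 8/21 = 38.1%, outside 44.0–56.5% ✗ — fails.

None of the candidates satisfy all criteria.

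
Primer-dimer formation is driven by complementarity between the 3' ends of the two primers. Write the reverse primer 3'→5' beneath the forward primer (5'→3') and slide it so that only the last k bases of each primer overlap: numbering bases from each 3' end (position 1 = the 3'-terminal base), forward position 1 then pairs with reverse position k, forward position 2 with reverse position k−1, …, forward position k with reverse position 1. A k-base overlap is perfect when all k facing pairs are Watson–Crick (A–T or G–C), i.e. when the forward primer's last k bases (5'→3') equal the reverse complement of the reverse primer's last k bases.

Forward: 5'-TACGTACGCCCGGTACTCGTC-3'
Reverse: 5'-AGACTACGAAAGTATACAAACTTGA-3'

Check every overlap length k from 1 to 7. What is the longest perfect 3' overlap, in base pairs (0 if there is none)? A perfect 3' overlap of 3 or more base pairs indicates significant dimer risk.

Last 7 bases (5'→3') — forward …ACTCGTC, reverse …AACTTGA.
Reverse complement of the reverse primer's last 7 bases: TCAAGTT; its first k bases are the reverse complement of the reverse primer's last k bases, so a perfect k-base overlap needs the forward primer's last k bases to equal them.
Comparing (forward last k vs required): k=1: C vs T ✗; k=2: TC vs TC ✓; k=3: GTC vs TCA ✗; k=4: CGTC vs TCAA ✗; k=5: TCGTC vs TCAAG ✗; k=6: CTCGTC vs TCAAGT ✗; k=7: ACTCGTC vs TCAAGTT ✗.
Only k = 2 is perfect, so the longest perfect 3' overlap is 2.

Longest perfect overlap: 2 complementary base pairs; below the dimer-risk threshold (threshold 3).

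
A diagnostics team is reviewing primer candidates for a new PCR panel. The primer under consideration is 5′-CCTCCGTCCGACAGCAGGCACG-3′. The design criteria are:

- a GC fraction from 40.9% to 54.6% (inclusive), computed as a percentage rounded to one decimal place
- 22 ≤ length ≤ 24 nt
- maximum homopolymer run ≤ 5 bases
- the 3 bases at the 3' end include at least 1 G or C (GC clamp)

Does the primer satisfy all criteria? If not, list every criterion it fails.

Base counts: A=4, T=2, G=6, C=10 (length 22).
GC content: GC 16/22 = 72.7%, outside 40.9–54.6% ✗
length: length 22 ✓
homopolymer run: longest run = 2 ✓
GC clamp: 3' end ACG has 2 G/C ✓

Fails: GC content.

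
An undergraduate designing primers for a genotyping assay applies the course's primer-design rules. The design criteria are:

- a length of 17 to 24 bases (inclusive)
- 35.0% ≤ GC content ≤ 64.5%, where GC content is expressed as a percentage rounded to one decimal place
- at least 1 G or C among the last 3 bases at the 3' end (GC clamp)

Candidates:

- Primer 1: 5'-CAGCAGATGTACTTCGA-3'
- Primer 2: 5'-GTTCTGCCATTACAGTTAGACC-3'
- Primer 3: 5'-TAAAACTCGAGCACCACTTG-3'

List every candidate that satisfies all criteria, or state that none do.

Primer 1, Primer 2 and Primer 3.

Primer 1 (17 nt, A=5 T=4 G=4 C=4): length 17 ✓; GC 8/17 = 47.1% ✓; 3' end CGA has 2 G/C ✓ — passes.
Primer 2 (22 nt, A=5 T=7 G=4 C=6): length 22 ✓; GC 10/22 = 45.5% ✓; 3' end ACC has 2 G/C ✓ — passes.
Primer 3 (20 nt, A=7 T=4 G=3 C=6): length 20 ✓; GC 9/20 = 45.0% ✓; 3' end TTG has 1 G/C ✓ — passes.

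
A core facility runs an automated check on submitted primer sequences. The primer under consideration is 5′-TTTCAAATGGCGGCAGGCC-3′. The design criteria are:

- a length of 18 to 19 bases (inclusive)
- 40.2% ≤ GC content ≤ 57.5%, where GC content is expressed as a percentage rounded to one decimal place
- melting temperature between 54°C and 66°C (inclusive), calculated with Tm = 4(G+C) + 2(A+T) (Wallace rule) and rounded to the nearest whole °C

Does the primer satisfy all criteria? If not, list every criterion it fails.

Fails: GC content.

Base counts: A=4, T=4, G=6, C=5 (length 19).
length: length 19 ✓
GC content: GC 11/19 = 57.9%, outside 40.2–57.5% ✗
Tm: Tm = 2·8 + 4·11 = 60°C ✓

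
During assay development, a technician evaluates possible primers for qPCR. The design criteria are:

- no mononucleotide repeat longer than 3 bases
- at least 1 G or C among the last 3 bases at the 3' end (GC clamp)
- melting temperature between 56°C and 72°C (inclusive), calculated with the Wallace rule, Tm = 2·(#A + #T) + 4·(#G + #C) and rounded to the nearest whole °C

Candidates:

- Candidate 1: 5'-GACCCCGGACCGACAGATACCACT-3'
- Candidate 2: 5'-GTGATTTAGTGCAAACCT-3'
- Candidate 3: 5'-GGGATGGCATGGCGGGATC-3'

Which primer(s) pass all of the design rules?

Candidate 1 (24 nt, A=7 T=2 G=5 C=10): longest run = 4, exceeds 3 ✗; 3' end ACT has 1 G/C ✓; Tm = 2·9 + 4·15 = 78°C, outside 56–72°C ✗ — fails.
Candidate 2 (18 nt, A=5 T=6 G=4 C=3): longest run = 3 ✓; 3' end CCT has 2 G/C ✓; Tm = 2·11 + 4·7 = 50°C, outside 56–72°C ✗ — fails.
Candidate 3 (19 nt, A=3 T=3 G=10 C=3): longest run = 3 ✓; 3' end ATC has 1 G/C ✓; Tm = 2·6 + 4·13 = 64°C ✓ — passes.

Candidate 3 only.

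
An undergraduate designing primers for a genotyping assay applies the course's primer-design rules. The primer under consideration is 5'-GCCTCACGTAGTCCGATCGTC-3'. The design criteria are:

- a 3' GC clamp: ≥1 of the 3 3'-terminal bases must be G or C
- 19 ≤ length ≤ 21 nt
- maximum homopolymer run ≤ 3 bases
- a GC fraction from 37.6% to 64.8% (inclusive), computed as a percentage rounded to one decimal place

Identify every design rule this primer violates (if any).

Meets all criteria.

Base counts: A=3, T=5, G=5, C=8 (length 21).
GC clamp: 3' end GTC has 2 G/C ✓
length: length 21 ✓
homopolymer run: longest run = 2 ✓
GC content: GC 13/21 = 61.9% ✓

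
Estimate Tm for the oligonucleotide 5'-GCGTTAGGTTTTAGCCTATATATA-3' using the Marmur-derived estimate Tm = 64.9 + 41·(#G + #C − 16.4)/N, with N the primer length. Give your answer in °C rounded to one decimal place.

Base counts: A=6, T=10, G=5, C=3; G+C = 8, N = 24.
Tm = 64.9 + 41·(8 − 16.4)/24 = 64.9 + -344.40/24 = 50.6°C.

50.6°C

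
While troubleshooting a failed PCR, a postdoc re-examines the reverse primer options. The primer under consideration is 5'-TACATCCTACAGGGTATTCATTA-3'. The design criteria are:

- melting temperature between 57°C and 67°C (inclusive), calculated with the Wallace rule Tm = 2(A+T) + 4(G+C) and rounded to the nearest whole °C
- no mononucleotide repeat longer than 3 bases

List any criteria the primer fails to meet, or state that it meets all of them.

Base counts: A=7, T=8, G=3, C=5 (length 23).
Tm: Tm = 2·15 + 4·8 = 62°C ✓
homopolymer run: longest run = 3 ✓

Meets all criteria.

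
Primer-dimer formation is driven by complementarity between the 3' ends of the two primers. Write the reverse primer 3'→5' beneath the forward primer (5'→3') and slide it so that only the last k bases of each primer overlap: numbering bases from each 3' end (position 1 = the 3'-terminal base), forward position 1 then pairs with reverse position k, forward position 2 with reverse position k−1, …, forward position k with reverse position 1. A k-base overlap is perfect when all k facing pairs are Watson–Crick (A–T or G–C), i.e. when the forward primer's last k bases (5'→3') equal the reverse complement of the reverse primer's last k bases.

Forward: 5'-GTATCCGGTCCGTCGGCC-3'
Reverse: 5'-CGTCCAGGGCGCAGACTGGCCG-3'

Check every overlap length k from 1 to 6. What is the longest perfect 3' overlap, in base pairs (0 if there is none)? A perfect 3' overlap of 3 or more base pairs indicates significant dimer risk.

Longest perfect overlap: 5 complementary base pairs; significant dimer risk (threshold 3).

Last 6 bases (5'→3') — forward …TCGGCC, reverse …TGGCCG.
Reverse complement of the reverse primer's last 6 bases: CGGCCA; its first k bases are the reverse complement of the reverse primer's last k bases, so a perfect k-base overlap needs the forward primer's last k bases to equal them.
Comparing (forward last k vs required): k=1: C vs C ✓; k=2: CC vs CG ✗; k=3: GCC vs CGG ✗; k=4: GGCC vs CGGC ✗; k=5: CGGCC vs CGGCC ✓; k=6: TCGGCC vs CGGCCA ✗.
Perfect overlaps at k = 1, 5; the largest is 5.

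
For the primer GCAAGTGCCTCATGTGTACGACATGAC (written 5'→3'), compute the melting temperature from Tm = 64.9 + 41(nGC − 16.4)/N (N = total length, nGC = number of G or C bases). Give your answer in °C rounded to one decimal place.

61.3°C

Base counts: A=7, T=6, G=7, C=7; G+C = 14, N = 27.
Tm = 64.9 + 41·(14 − 16.4)/27 = 64.9 + -98.40/27 = 61.3°C.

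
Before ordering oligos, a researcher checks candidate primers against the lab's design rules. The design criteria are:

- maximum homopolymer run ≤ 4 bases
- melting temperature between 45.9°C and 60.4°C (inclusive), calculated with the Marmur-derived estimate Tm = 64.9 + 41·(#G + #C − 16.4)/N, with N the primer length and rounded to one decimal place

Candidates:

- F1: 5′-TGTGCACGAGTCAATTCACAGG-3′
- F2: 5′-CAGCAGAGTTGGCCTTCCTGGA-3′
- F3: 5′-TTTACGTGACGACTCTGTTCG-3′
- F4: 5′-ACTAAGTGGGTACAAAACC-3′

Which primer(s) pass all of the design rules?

F1 (22 nt, A=6 T=5 G=6 C=5): longest run = 2 ✓; Tm = 64.9 + 41·(11 − 16.4)/22 = 54.8°C ✓ — passes.
F2 (22 nt, A=4 T=5 G=7 C=6): longest run = 2 ✓; Tm = 64.9 + 41·(13 − 16.4)/22 = 58.6°C ✓ — passes.
F3 (21 nt, A=3 T=8 G=5 C=5): longest run = 3 ✓; Tm = 64.9 + 41·(10 − 16.4)/21 = 52.4°C ✓ — passes.
F4 (19 nt, A=8 T=3 G=4 C=4): longest run = 4 ✓; Tm = 64.9 + 41·(8 − 16.4)/19 = 46.8°C ✓ — passes.

F1, F2, F3 and F4.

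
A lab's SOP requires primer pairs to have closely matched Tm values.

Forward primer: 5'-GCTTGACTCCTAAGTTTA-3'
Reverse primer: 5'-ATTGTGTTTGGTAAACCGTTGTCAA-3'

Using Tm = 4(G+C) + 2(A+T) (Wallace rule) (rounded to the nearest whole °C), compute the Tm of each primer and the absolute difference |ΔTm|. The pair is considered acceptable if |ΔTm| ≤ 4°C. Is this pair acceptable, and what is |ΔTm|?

Forward: A=4 T=7 G=3 C=4 → Tm = 2·11 + 4·7 = 50°C.
Reverse: A=6 T=10 G=6 C=3 → Tm = 2·16 + 4·9 = 68°C.
|ΔTm| = |50 − 68| = 18°C, > 4°C.

|ΔTm| = 18°C; the pair is not acceptable.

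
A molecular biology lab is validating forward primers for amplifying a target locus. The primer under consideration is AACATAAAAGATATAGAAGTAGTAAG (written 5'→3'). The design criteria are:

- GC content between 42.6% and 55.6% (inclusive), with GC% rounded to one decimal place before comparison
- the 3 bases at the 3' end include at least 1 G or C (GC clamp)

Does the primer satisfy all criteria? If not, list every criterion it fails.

Base counts: A=15, T=5, G=5, C=1 (length 26).
GC content: GC 6/26 = 23.1%, outside 42.6–55.6% ✗
GC clamp: 3' end AAG has 1 G/C ✓

Fails: GC content.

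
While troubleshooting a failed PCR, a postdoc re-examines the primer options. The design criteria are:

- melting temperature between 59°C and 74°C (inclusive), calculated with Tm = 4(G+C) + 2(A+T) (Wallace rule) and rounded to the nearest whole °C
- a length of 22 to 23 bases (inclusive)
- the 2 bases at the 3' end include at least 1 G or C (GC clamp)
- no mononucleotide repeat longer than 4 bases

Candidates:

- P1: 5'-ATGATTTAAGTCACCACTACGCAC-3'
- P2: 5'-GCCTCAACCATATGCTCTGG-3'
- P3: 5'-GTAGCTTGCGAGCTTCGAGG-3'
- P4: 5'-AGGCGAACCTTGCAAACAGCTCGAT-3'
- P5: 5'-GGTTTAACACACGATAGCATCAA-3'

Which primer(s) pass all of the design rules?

P1 (24 nt, A=8 T=6 G=3 C=7): Tm = 2·14 + 4·10 = 68°C ✓; length 24, outside 22–23 ✗; 3' end AC has 1 G/C ✓; longest run = 3 ✓ — fails.
P2 (20 nt, A=4 T=5 G=4 C=7): Tm = 2·9 + 4·11 = 62°C ✓; length 20, outside 22–23 ✗; 3' end GG has 2 G/C ✓; longest run = 2 ✓ — fails.
P3 (20 nt, A=3 T=5 G=8 C=4): Tm = 2·8 + 4·12 = 64°C ✓; length 20, outside 22–23 ✗; 3' end GG has 2 G/C ✓; longest run = 2 ✓ — fails.
P4 (25 nt, A=8 T=4 G=6 C=7): Tm = 2·12 + 4·13 = 76°C, outside 59–74°C ✗; length 25, outside 22–23 ✗; 3' end AT has 0 G/C, need ≥1 ✗; longest run = 3 ✓ — fails.
P5 (23 nt, A=9 T=5 G=4 C=5): Tm = 2·14 + 4·9 = 64°C ✓; length 23 ✓; 3' end AA has 0 G/C, need ≥1 ✗; longest run = 3 ✓ — fails.

None of the candidates satisfy all criteria.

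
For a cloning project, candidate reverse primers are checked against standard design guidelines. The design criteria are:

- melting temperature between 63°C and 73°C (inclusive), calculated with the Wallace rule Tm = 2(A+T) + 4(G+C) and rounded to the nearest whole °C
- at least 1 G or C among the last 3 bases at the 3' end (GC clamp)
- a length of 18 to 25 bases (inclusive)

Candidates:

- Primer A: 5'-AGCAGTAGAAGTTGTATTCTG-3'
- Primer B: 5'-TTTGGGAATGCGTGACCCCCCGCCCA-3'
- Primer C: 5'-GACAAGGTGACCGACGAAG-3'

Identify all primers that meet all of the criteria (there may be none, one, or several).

Primer A (21 nt, A=6 T=7 G=6 C=2): Tm = 2·13 + 4·8 = 58°C, outside 63–73°C ✗; 3' end CTG has 2 G/C ✓; length 21 ✓ — fails.
Primer B (26 nt, A=4 T=5 G=7 C=10): Tm = 2·9 + 4·17 = 86°C, outside 63–73°C ✗; 3' end CCA has 2 G/C ✓; length 26, outside 18–25 ✗ — fails.
Primer C (19 nt, A=7 T=1 G=7 C=4): Tm = 2·8 + 4·11 = 60°C, outside 63–73°C ✗; 3' end AAG has 1 G/C ✓; length 19 ✓ — fails.

None of the candidates satisfy all criteria.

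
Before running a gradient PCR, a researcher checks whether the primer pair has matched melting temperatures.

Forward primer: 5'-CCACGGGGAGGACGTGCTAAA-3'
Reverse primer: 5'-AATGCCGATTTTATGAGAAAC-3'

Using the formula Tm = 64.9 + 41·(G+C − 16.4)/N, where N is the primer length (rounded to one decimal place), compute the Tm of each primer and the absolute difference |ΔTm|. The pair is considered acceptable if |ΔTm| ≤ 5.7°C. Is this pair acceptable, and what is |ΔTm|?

Forward: G+C = 13, N = 21 → Tm = 64.9 + 41·(13 − 16.4)/21 = 58.3°C.
Reverse: G+C = 7, N = 21 → Tm = 64.9 + 41·(7 − 16.4)/21 = 46.5°C.
|ΔTm| = |58.3 − 46.5| = 11.8°C, > 5.7°C.

|ΔTm| = 11.8°C; the pair is not acceptable.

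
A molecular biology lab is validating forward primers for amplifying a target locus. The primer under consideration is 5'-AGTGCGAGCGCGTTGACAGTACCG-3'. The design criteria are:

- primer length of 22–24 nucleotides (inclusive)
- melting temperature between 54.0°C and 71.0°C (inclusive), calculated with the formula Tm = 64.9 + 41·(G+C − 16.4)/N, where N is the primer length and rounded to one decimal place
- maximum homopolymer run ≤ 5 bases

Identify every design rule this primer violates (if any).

Base counts: A=5, T=4, G=9, C=6 (length 24).
length: length 24 ✓
Tm: Tm = 64.9 + 41·(15 − 16.4)/24 = 62.5°C ✓
homopolymer run: longest run = 2 ✓

Meets all criteria.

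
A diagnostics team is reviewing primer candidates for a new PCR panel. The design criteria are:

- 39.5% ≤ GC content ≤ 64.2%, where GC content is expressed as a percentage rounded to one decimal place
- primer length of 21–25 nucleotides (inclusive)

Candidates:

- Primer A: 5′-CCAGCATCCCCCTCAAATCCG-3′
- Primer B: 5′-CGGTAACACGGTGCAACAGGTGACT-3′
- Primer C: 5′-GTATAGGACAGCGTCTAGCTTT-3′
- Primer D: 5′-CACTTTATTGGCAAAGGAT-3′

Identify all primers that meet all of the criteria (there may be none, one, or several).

Primer A (21 nt, A=5 T=3 G=2 C=11): GC 13/21 = 61.9% ✓; length 21 ✓ — passes.
Primer B (25 nt, A=7 T=4 G=8 C=6): GC 14/25 = 56.0% ✓; length 25 ✓ — passes.
Primer C (22 nt, A=5 T=7 G=6 C=4): GC 10/22 = 45.5% ✓; length 22 ✓ — passes.
Primer D (19 nt, A=6 T=6 G=4 C=3): GC 7/19 = 36.8%, outside 39.5–64.2% ✗; length 19, outside 21–25 ✗ — fails.

Primer A, Primer B and Primer C.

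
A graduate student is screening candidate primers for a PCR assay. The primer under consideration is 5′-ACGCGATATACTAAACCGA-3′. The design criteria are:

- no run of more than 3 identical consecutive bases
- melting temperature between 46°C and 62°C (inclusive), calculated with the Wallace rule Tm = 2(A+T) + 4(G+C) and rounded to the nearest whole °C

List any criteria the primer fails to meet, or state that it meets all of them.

Base counts: A=8, T=3, G=3, C=5 (length 19).
homopolymer run: longest run = 3 ✓
Tm: Tm = 2·11 + 4·8 = 54°C ✓

Meets all criteria.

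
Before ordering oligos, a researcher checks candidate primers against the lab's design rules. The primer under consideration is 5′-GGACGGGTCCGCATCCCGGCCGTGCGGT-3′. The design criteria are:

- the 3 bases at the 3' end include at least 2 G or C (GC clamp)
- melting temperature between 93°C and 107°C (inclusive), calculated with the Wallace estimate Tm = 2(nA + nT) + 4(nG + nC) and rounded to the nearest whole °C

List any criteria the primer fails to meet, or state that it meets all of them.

Meets all criteria.

Base counts: A=2, T=4, G=12, C=10 (length 28).
GC clamp: 3' end GGT has 2 G/C ✓
Tm: Tm = 2·6 + 4·22 = 100°C ✓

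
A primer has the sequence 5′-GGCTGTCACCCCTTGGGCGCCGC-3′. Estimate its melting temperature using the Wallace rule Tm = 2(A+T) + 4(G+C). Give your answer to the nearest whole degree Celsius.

Base counts: A=1, T=4, G=8, C=10 (length 23).
Tm = 2·(1+4) + 4·(8+10) = 2·5 + 4·18 = 10 + 72 = 82°C.

82°C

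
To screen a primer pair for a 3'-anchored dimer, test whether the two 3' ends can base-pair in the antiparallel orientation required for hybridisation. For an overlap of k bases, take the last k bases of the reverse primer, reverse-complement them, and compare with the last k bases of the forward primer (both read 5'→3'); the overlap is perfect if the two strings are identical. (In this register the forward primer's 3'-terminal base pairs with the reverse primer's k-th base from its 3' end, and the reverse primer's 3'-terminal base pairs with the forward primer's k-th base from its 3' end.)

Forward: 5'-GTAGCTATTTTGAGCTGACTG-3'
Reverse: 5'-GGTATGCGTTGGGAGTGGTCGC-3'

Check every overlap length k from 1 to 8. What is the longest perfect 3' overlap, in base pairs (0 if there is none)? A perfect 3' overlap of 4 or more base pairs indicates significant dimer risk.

Longest perfect overlap: 1 complementary base pair; below the dimer-risk threshold (threshold 4).

Last 8 bases (5'→3') — forward …GCTGACTG, reverse …GTGGTCGC.
Reverse complement of the reverse primer's last 8 bases: GCGACCAC; its first k bases are the reverse complement of the reverse primer's last k bases, so a perfect k-base overlap needs the forward primer's last k bases to equal them.
Comparing (forward last k vs required): k=1: G vs G ✓; k=2: TG vs GC ✗; k=3: CTG vs GCG ✗; k=4: ACTG vs GCGA ✗; k=5: GACTG vs GCGAC ✗; k=6: TGACTG vs GCGACC ✗; k=7: CTGACTG vs GCGACCA ✗; k=8: GCTGACTG vs GCGACCAC ✗.
Only k = 1 is perfect, so the longest perfect 3' overlap is 1.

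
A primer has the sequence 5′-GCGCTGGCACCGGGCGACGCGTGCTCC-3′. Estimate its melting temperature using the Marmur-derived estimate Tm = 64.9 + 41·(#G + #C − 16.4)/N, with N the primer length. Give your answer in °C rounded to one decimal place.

73.4°C

Base counts: A=2, T=3, G=11, C=11; G+C = 22, N = 27.
Tm = 64.9 + 41·(22 − 16.4)/27 = 64.9 + 229.60/27 = 73.4°C.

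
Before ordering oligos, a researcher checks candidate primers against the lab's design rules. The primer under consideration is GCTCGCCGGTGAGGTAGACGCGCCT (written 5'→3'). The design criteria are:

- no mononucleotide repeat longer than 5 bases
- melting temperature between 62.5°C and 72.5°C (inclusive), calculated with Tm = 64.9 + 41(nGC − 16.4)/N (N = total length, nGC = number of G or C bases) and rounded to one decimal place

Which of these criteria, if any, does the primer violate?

Meets all criteria.

Base counts: A=3, T=4, G=10, C=8 (length 25).
homopolymer run: longest run = 2 ✓
Tm: Tm = 64.9 + 41·(18 − 16.4)/25 = 67.5°C ✓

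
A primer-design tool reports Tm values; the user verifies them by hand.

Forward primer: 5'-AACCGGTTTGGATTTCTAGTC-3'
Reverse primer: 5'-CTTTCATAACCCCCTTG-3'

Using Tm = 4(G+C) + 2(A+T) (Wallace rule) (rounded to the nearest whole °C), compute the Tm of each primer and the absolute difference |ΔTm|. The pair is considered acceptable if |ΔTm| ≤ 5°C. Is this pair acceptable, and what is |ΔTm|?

|ΔTm| = 10°C; the pair is not acceptable.

Forward: A=4 T=8 G=5 C=4 → Tm = 2·12 + 4·9 = 60°C.
Reverse: A=3 T=6 G=1 C=7 → Tm = 2·9 + 4·8 = 50°C.
|ΔTm| = |60 − 50| = 10°C, > 5°C.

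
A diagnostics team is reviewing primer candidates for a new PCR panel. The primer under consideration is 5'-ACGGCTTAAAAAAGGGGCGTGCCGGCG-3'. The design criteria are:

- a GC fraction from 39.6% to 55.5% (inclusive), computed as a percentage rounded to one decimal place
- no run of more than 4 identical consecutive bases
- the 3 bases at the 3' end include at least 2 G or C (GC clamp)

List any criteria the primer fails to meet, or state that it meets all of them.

Fails: GC content, homopolymer run.

Base counts: A=7, T=3, G=11, C=6 (length 27).
GC content: GC 17/27 = 63.0%, outside 39.6–55.5% ✗
homopolymer run: longest run = 6, exceeds 4 ✗
GC clamp: 3' end GCG has 3 G/C ✓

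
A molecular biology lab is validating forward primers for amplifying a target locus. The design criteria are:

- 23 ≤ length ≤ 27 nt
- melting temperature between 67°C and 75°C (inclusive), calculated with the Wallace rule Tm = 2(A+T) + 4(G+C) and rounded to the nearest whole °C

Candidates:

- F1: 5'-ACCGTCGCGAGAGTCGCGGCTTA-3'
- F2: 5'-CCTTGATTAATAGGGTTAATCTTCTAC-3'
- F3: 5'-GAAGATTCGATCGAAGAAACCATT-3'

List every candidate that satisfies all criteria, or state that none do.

F1 (23 nt, A=4 T=4 G=8 C=7): length 23 ✓; Tm = 2·8 + 4·15 = 76°C, outside 67–75°C ✗ — fails.
F2 (27 nt, A=7 T=11 G=4 C=5): length 27 ✓; Tm = 2·18 + 4·9 = 72°C ✓ — passes.
F3 (24 nt, A=10 T=5 G=5 C=4): length 24 ✓; Tm = 2·15 + 4·9 = 66°C, outside 67–75°C ✗ — fails.

F2 only.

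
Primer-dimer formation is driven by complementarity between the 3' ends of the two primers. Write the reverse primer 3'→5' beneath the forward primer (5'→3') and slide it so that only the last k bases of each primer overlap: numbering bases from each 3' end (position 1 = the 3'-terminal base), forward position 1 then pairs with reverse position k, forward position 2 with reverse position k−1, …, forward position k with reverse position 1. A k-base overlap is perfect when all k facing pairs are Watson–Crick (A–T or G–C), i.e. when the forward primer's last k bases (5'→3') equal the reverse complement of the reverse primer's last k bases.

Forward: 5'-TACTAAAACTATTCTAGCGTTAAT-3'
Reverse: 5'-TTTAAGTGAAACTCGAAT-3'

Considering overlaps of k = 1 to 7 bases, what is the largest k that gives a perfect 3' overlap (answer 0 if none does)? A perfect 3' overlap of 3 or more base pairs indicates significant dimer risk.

Longest perfect overlap: 2 complementary base pairs; below the dimer-risk threshold (threshold 3).

Last 7 bases (5'→3') — forward …CGTTAAT, reverse …CTCGAAT.
Reverse complement of the reverse primer's last 7 bases: ATTCGAG; its first k bases are the reverse complement of the reverse primer's last k bases, so a perfect k-base overlap needs the forward primer's last k bases to equal them.
Comparing (forward last k vs required): k=1: T vs A ✗; k=2: AT vs AT ✓; k=3: AAT vs ATT ✗; k=4: TAAT vs ATTC ✗; k=5: TTAAT vs ATTCG ✗; k=6: GTTAAT vs ATTCGA ✗; k=7: CGTTAAT vs ATTCGAG ✗.
Only k = 2 is perfect, so the longest perfect 3' overlap is 2.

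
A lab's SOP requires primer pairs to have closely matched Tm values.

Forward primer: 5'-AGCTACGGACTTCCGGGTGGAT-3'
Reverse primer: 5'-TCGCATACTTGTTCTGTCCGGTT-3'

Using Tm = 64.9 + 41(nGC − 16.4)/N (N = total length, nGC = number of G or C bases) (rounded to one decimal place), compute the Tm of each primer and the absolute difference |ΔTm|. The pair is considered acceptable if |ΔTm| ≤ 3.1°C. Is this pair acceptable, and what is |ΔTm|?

Forward: G+C = 13, N = 22 → Tm = 64.9 + 41·(13 − 16.4)/22 = 58.6°C.
Reverse: G+C = 11, N = 23 → Tm = 64.9 + 41·(11 − 16.4)/23 = 55.3°C.
|ΔTm| = |58.6 − 55.3| = 3.3°C, > 3.1°C.

|ΔTm| = 3.3°C; the pair is not acceptable.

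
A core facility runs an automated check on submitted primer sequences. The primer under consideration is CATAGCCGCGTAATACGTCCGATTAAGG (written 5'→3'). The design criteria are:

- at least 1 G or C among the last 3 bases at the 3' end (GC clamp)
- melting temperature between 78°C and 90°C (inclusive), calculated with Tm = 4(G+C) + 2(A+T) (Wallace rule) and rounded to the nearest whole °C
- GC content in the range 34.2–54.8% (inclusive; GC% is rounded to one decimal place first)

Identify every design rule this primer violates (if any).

Meets all criteria.

Base counts: A=8, T=6, G=7, C=7 (length 28).
GC clamp: 3' end AGG has 2 G/C ✓
Tm: Tm = 2·14 + 4·14 = 84°C ✓
GC content: GC 14/28 = 50.0% ✓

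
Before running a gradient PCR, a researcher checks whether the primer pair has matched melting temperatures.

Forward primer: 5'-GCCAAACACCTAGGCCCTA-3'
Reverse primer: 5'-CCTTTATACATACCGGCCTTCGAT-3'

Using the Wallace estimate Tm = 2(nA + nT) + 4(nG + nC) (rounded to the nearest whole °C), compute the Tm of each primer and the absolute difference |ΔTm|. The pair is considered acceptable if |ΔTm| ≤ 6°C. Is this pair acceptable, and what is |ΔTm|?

Forward: A=6 T=2 G=3 C=8 → Tm = 2·8 + 4·11 = 60°C.
Reverse: A=5 T=8 G=3 C=8 → Tm = 2·13 + 4·11 = 70°C.
|ΔTm| = |60 − 70| = 10°C, > 6°C.

|ΔTm| = 10°C; the pair is not acceptable.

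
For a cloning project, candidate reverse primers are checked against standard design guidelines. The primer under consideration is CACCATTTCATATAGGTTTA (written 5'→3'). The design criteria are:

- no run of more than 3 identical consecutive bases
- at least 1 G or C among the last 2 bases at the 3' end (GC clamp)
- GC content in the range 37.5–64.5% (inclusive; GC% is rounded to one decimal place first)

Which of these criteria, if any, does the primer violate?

Fails: GC clamp, GC content.

Base counts: A=6, T=8, G=2, C=4 (length 20).
homopolymer run: longest run = 3 ✓
GC clamp: 3' end TA has 0 G/C, need ≥1 ✗
GC content: GC 6/20 = 30.0%, outside 37.5–64.5% ✗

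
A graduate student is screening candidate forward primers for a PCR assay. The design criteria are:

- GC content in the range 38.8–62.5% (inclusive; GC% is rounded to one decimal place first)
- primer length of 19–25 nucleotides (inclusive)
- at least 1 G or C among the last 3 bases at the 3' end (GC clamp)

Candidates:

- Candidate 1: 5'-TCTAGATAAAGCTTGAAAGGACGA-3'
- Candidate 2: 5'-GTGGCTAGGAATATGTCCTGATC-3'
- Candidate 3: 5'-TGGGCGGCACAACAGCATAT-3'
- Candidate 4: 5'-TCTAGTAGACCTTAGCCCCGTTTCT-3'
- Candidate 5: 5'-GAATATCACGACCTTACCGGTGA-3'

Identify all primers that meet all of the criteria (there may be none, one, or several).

Candidate 1 (24 nt, A=10 T=5 G=6 C=3): GC 9/24 = 37.5%, outside 38.8–62.5% ✗; length 24 ✓; 3' end CGA has 2 G/C ✓ — fails.
Candidate 2 (23 nt, A=5 T=7 G=7 C=4): GC 11/23 = 47.8% ✓; length 23 ✓; 3' end ATC has 1 G/C ✓ — passes.
Candidate 3 (20 nt, A=6 T=3 G=6 C=5): GC 11/20 = 55.0% ✓; length 20 ✓; 3' end TAT has 0 G/C, need ≥1 ✗ — fails.
Candidate 4 (25 nt, A=4 T=9 G=4 C=8): GC 12/25 = 48.0% ✓; length 25 ✓; 3' end TCT has 1 G/C ✓ — passes.
Candidate 5 (23 nt, A=7 T=5 G=5 C=6): GC 11/23 = 47.8% ✓; length 23 ✓; 3' end TGA has 1 G/C ✓ — passes.

Candidate 2, Candidate 4 and Candidate 5.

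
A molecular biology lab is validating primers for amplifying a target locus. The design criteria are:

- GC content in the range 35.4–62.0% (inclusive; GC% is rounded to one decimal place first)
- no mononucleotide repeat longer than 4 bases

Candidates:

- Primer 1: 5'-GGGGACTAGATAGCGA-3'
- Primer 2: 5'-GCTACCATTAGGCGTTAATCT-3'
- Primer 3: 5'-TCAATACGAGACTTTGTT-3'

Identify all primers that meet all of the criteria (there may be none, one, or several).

Primer 1 and Primer 2.

Primer 1 (16 nt, A=5 T=2 G=7 C=2): GC 9/16 = 56.3% ✓; longest run = 4 ✓ — passes.
Primer 2 (21 nt, A=5 T=7 G=4 C=5): GC 9/21 = 42.9% ✓; longest run = 2 ✓ — passes.
Primer 3 (18 nt, A=5 T=7 G=3 C=3): GC 6/18 = 33.3%, outside 35.4–62.0% ✗; longest run = 3 ✓ — fails.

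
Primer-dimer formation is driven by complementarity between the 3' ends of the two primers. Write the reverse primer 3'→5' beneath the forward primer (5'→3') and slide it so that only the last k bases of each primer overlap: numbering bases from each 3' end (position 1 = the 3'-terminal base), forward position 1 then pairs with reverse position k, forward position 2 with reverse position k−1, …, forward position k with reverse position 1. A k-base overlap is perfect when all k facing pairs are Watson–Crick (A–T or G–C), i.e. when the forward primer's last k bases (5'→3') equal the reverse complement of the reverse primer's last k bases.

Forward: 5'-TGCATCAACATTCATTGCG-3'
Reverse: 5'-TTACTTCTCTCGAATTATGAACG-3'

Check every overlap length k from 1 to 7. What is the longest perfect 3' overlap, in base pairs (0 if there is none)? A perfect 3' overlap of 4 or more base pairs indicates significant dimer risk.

Longest perfect overlap: 2 complementary base pairs; below the dimer-risk threshold (threshold 4).

Last 7 bases (5'→3') — forward …CATTGCG, reverse …ATGAACG.
Reverse complement of the reverse primer's last 7 bases: CGTTCAT; its first k bases are the reverse complement of the reverse primer's last k bases, so a perfect k-base overlap needs the forward primer's last k bases to equal them.
Comparing (forward last k vs required): k=1: G vs C ✗; k=2: CG vs CG ✓; k=3: GCG vs CGT ✗; k=4: TGCG vs CGTT ✗; k=5: TTGCG vs CGTTC ✗; k=6: ATTGCG vs CGTTCA ✗; k=7: CATTGCG vs CGTTCAT ✗.
Only k = 2 is perfect, so the longest perfect 3' overlap is 2.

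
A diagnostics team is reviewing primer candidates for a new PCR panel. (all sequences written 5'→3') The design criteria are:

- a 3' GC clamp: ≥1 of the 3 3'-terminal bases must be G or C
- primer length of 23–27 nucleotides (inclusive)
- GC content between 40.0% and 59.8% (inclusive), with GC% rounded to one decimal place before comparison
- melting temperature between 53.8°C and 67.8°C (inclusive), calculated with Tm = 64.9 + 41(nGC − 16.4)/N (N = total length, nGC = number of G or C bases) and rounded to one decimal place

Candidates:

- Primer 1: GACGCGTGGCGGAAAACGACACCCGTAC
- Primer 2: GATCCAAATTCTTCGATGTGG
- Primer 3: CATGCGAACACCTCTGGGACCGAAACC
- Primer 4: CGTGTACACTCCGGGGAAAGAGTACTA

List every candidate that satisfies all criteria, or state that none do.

Primer 3 and Primer 4.

Primer 1 (28 nt, A=8 T=2 G=9 C=9): 3' end TAC has 1 G/C ✓; length 28, outside 23–27 ✗; GC 18/28 = 64.3%, outside 40.0–59.8% ✗; Tm = 64.9 + 41·(18 − 16.4)/28 = 67.2°C ✓ — fails.
Primer 2 (21 nt, A=5 T=7 G=5 C=4): 3' end TGG has 2 G/C ✓; length 21, outside 23–27 ✗; GC 9/21 = 42.9% ✓; Tm = 64.9 + 41·(9 − 16.4)/21 = 50.5°C, outside 53.8–67.8°C ✗ — fails.
Primer 3 (27 nt, A=8 T=3 G=6 C=10): 3' end ACC has 2 G/C ✓; length 27 ✓; GC 16/27 = 59.3% ✓; Tm = 64.9 + 41·(16 − 16.4)/27 = 64.3°C ✓ — passes.
Primer 4 (27 nt, A=8 T=5 G=8 C=6): 3' end CTA has 1 G/C ✓; length 27 ✓; GC 14/27 = 51.9% ✓; Tm = 64.9 + 41·(14 − 16.4)/27 = 61.3°C ✓ — passes.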